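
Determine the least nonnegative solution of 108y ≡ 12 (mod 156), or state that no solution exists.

3

gcd(156, 108):
  156 = 1·108 + 48
  108 = 2·48 + 12
  48 = 4·12
so gcd(156, 108) = 12.
12 divides 12, so solutions exist.
Back-substitute for Bézout coefficients:
  12 = 108 - 2·48
  ... = 108·(3) + 156·(-2)
So 108·(3) ≡ 12 (mod 156); multiply by 1: y ≡ 3 (mod 13).
Smallest nonnegative: y = 3 mod 13 = 3.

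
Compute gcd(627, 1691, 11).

1

gcd(1691, 627) = 19  (1691 = 2·627 + 437, 627 = 1·437 + 190, 437 = 2·190 + 57, 190 = 3·57 + 19, 57 = 3·19).
gcd(19, 11) = 1.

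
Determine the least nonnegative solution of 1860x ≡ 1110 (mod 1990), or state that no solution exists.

68

gcd(1990, 1860) = 10  (1990 = 1·1860 + 130, 1860 = 14·130 + 40, 130 = 3·40 + 10, 40 = 4·10).
10 divides 1110, so solutions exist.
Back-substituting, 1860·(-46) + 1990·(43) = 10.
So 1860·(-46) ≡ 10 (mod 1990); multiply by 111: x ≡ -5106 (mod 199).
Smallest nonnegative: x = -5106 mod 199 = 68.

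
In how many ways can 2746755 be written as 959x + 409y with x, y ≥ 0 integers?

gcd(959, 409) = 1  (959 = 2·409 + 141, 409 = 2·141 + 127, 141 = 1·127 + 14, 127 = 9·14 + 1, 14 = 14·1).
Back-substituting, 959·(-29) + 409·(68) = 1.
Scale by 2746755: one solution is (-79655895, 186779340). Reduce x mod 409: (127, 6418).
General: x = 127 + 409t, y = 6418 - 959t.
x ≥ 0 ⇒ t ≥ 0; y ≥ 0 ⇒ t ≤ 6. So t ∈ [0, 6]: 7 solutions.

7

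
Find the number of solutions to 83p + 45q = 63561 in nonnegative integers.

17

gcd(83, 45) = 1.
By Bézout, 83·(-13) + 45·(24) = 1.
One solution: (42, 1335).
General: p = 42 + 45t, q = 1335 - 83t.
p ≥ 0 ⇒ t ≥ 0; q ≥ 0 ⇒ t ≤ 16. So t ∈ [0, 16]: 17 solutions.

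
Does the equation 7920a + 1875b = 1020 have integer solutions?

yes

gcd(7920, 1875) = 15  (7920 = 4×1875 + 420, 1875 = 4×420 + 195, 420 = 2×195 + 30, 195 = 6×30 + 15, 30 = 2×15).
15 divides 1020, so integer solutions exist.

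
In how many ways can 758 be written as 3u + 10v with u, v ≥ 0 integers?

gcd(10, 3) = 1.
By Bézout, 3·(-3) + 10·(1) = 1.
One solution: (6, 74).
General: u = 6 + 10t, v = 74 - 3t.
u ≥ 0 ⇒ t ≥ 0; v ≥ 0 ⇒ t ≤ 24. So t ∈ [0, 24]: 25 solutions.

25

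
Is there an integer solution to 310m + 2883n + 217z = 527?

gcd(2883, 310) = 31.
gcd(31, 217) = 31.
31 divides 527, so integer solutions exist.

yes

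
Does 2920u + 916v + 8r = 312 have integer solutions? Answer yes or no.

gcd(2920, 916) = 4  (2920 = 3·916 + 172, 916 = 5·172 + 56, 172 = 3·56 + 4, 56 = 14·4).
gcd(4, 8) = 4.
4 divides 312, so integer solutions exist.

yes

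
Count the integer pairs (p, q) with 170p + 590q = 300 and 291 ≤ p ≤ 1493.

gcd(590, 170):
  590 = 3*170 + 80
  170 = 2*80 + 10
  80 = 8*10
so gcd(590, 170) = 10.
Back-substitute for Bézout coefficients:
  10 = 170 - 2*80
  ... = 170*(7) + 590*(-2)
Scale by 30: particular solution (210, -60); reduce p mod 59: (33, -9).
General solution: p = 33 + 59t, q = -9 - 17t for integer t.
291 ≤ 33 + 59t ≤ 1493 gives t ∈ [5, 24], which is 20 values.

20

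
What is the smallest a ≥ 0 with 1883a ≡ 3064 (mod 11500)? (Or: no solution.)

gcd(11500, 1883) = 1  (11500 = 6·1883 + 202, 1883 = 9·202 + 65, 202 = 3·65 + 7, 65 = 9·7 + 2, 7 = 3·2 + 1, 2 = 2·1).
1 divides 3064, so solutions exist.
Back-substituting, 1883·(-4953) + 11500·(811) = 1.
So 1883·(-4953) ≡ 1 (mod 11500); multiply by 3064: a ≡ -15175992 (mod 11500).
Smallest nonnegative: a = -15175992 mod 11500 = 4008.

4008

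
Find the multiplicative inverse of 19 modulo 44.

7

gcd(44, 19) = 1.
By Bézout, 19×(7) + 44×(-3) = 1.
So 19×7 ≡ 1 (mod 44), and 7 mod 44 = 7.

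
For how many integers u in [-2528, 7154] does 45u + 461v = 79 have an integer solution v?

gcd(461, 45) = 1.
By Bézout, 45·(41) + 461·(-4) = 1.
Particular solution: (12, -1).
General solution: u = 12 + 461t, v = -1 - 45t for integer t.
-2528 ≤ 12 + 461t ≤ 7154 gives t ∈ [-5, 15], which is 21 values.

21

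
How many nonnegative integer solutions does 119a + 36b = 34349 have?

8

gcd(119, 36):
  119 = 3*36 + 11
  36 = 3*11 + 3
  11 = 3*3 + 2
  3 = 1*2 + 1
  2 = 2*1
so gcd(119, 36) = 1.
Back-substitute for Bézout coefficients:
  1 = 3 - 1*2
  ... = 119*(-13) + 36*(43)
Scale by 34349: one solution is (-446537, 1477007). Reduce a mod 36: (7, 931).
General: a = 7 + 36t, b = 931 - 119t.
a ≥ 0 ⇒ t ≥ 0; b ≥ 0 ⇒ t ≤ 7. So t ∈ [0, 7]: 8 solutions.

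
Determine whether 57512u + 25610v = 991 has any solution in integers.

no

gcd(57512, 25610) = 26.
26 does not divide 991 (remainder 3), so no integer solutions.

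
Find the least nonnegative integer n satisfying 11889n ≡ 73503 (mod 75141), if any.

gcd(75141, 11889) = 9.
9 divides 73503, so solutions exist.
By Bézout, 11889*(-2408) + 75141*(381) = 9.
So 11889*(-2408) ≡ 9 (mod 75141); multiply by 8167: n ≡ -19666136 (mod 8349).
Smallest nonnegative: n = -19666136 mod 8349 = 4108.

4108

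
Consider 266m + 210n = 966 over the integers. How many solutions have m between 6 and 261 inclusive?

gcd(266, 210) = 14.
By Bézout, 266×(4) + 210×(-5) = 14.
Particular solution: (6, -3).
General solution: m = 6 + 15t, n = -3 - 19t for integer t.
6 ≤ 6 + 15t ≤ 261 gives t ∈ [0, 17], which is 18 values.

18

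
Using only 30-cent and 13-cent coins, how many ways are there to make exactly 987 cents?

3

Need nonnegative integers with 30j + 13k = 987.
gcd(30, 13) = 1, and 30·(-3) + 13·(7) = 1.
So (j₀, k₀) = (-2961, 6909); general j = -2961 + 13t, k = 6909 - 30t.
j ≥ 0 ⇒ t ≥ 228; k ≥ 0 ⇒ t ≤ 230. That's 3 values of t.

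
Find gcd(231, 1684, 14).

1

gcd(1684, 231):
  1684 = 7*231 + 67
  231 = 3*67 + 30
  67 = 2*30 + 7
  30 = 4*7 + 2
  7 = 3*2 + 1
  2 = 2*1
so gcd(1684, 231) = 1.
gcd(1, 14) = 1.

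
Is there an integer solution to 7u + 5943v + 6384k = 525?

yes

gcd(5943, 7) = 7  (5943 = 849*7).
gcd(7, 6384) = 7.
7 divides 525, so integer solutions exist.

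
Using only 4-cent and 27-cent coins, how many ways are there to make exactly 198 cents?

Need nonnegative integers with 4j + 27k = 198.
gcd(4, 27) = 1, and 4·(7) + 27·(-1) = 1.
So (j₀, k₀) = (1386, -198); general j = 1386 + 27t, k = -198 - 4t.
j ≥ 0 ⇒ t ≥ -51; k ≥ 0 ⇒ t ≤ -50. That's 2 values of t.

2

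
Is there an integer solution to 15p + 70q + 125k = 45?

yes

gcd(70, 15) = 5  (70 = 4·15 + 10, 15 = 1·10 + 5, 10 = 2·5).
gcd(5, 125) = 5.
5 divides 45, so integer solutions exist.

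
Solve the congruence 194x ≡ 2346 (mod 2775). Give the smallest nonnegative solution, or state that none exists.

gcd(2775, 194) = 1.
1 divides 2346, so solutions exist.
By Bézout, 194*(329) + 2775*(-23) = 1.
So 194*(329) ≡ 1 (mod 2775); multiply by 2346: x ≡ 771834 (mod 2775).
Smallest nonnegative: x = 771834 mod 2775 = 384.

384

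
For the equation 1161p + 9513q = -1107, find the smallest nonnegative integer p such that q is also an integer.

gcd(9513, 1161):
  9513 = 8*1161 + 225
  1161 = 5*225 + 36
  225 = 6*36 + 9
  36 = 4*9
so gcd(9513, 1161) = 9.
9 divides -1107, so solutions exist.
Back-substitute for Bézout coefficients:
  9 = 225 - 6*36
  ... = 1161*(-254) + 9513*(31)
Scale by -1107/9 = -123: (p₀, q₀) = (31242, -3813).
General solution: p = 31242 + 1057t, q = -3813 - 129t for integer t.
p ≥ 0: smallest is 31242 mod 1057 = 589 (at t = -29), with q = -72.

589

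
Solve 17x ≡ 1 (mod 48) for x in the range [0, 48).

17

gcd(48, 17) = 1  (48 = 2×17 + 14, 17 = 1×14 + 3, 14 = 4×3 + 2, 3 = 1×2 + 1, 2 = 2×1).
Back-substituting, 17×(17) + 48×(-6) = 1.
So 17×17 ≡ 1 (mod 48), and 17 mod 48 = 17.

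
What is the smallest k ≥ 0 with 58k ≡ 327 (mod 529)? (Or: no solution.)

gcd(529, 58) = 1  (529 = 9·58 + 7, 58 = 8·7 + 2, 7 = 3·2 + 1, 2 = 2·1).
1 divides 327, so solutions exist.
Back-substituting, 58·(-228) + 529·(25) = 1.
So 58·(-228) ≡ 1 (mod 529); multiply by 327: k ≡ -74556 (mod 529).
Smallest nonnegative: k = -74556 mod 529 = 33.

33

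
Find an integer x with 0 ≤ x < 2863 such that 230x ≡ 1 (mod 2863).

gcd(2863, 230) = 1  (2863 = 12×230 + 103, 230 = 2×103 + 24, 103 = 4×24 + 7, 24 = 3×7 + 3, 7 = 2×3 + 1, 3 = 3×1).
Back-substituting, 230×(-834) + 2863×(67) = 1.
So 230×-834 ≡ 1 (mod 2863), and -834 mod 2863 = 2029.

2029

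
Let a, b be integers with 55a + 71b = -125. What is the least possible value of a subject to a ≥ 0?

30

gcd(71, 55):
  71 = 1·55 + 16
  55 = 3·16 + 7
  16 = 2·7 + 2
  7 = 3·2 + 1
  2 = 2·1
so gcd(71, 55) = 1.
1 divides -125, so solutions exist.
Back-substitute for Bézout coefficients:
  1 = 7 - 3·2
  ... = 55·(31) + 71·(-24)
Scale by -125/1 = -125: (a₀, b₀) = (-3875, 3000).
General solution: a = -3875 + 71t, b = 3000 - 55t for integer t.
a ≥ 0: smallest is -3875 mod 71 = 30 (at t = 55), with b = -25.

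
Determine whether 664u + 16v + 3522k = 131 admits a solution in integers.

gcd(664, 16) = 8  (664 = 41×16 + 8, 16 = 2×8).
gcd(8, 3522) = 2.
2 does not divide 131 (remainder 1), so no integer solutions.

no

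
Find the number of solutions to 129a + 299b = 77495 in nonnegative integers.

2

gcd(299, 129) = 1  (299 = 2×129 + 41, 129 = 3×41 + 6, 41 = 6×6 + 5, 6 = 1×5 + 1, 5 = 5×1).
Back-substituting, 129×(51) + 299×(-22) = 1.
Scale by 77495: one solution is (3952245, -1704890). Reduce a mod 299: (63, 232).
General: a = 63 + 299t, b = 232 - 129t.
a ≥ 0 ⇒ t ≥ 0; b ≥ 0 ⇒ t ≤ 1. So t ∈ [0, 1]: 2 solutions.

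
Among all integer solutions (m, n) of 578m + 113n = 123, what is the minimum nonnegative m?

gcd(578, 113):
  578 = 5×113 + 13
  113 = 8×13 + 9
  13 = 1×9 + 4
  9 = 2×4 + 1
  4 = 4×1
so gcd(578, 113) = 1.
1 divides 123, so solutions exist.
Back-substitute for Bézout coefficients:
  1 = 9 - 2×4
  ... = 578×(-26) + 113×(133)
Scale by 123/1 = 123: (m₀, n₀) = (-3198, 16359).
General solution: m = -3198 + 113t, n = 16359 - 578t for integer t.
m ≥ 0: smallest is -3198 mod 113 = 79 (at t = 29), with n = -403.

79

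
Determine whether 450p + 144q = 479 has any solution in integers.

gcd(450, 144):
  450 = 3*144 + 18
  144 = 8*18
so gcd(450, 144) = 18.
18 does not divide 479 (remainder 11), so no integer solutions.

no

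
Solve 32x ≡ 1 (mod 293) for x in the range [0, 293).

gcd(293, 32):
  293 = 9*32 + 5
  32 = 6*5 + 2
  5 = 2*2 + 1
  2 = 2*1
so gcd(293, 32) = 1.
Back-substitute for Bézout coefficients:
  1 = 5 - 2*2
  ... = 32*(-119) + 293*(13)
So 32*-119 ≡ 1 (mod 293), and -119 mod 293 = 174.

174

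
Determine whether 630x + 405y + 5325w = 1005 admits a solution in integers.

gcd(630, 405) = 45.
gcd(45, 5325) = 15.
15 divides 1005, so integer solutions exist.

yes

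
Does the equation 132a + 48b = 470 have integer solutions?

gcd(132, 48) = 12  (132 = 2*48 + 36, 48 = 1*36 + 12, 36 = 3*12).
12 does not divide 470 (remainder 2), so no integer solutions.

no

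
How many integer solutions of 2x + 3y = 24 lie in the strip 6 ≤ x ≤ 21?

6

gcd(3, 2) = 1.
By Bézout, 2*(-1) + 3*(1) = 1.
Particular solution: (0, 8).
General solution: x = 0 + 3t, y = 8 - 2t for integer t.
6 ≤ 0 + 3t ≤ 21 gives t ∈ [2, 7], which is 6 values.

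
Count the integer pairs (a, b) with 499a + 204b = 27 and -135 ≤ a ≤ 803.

5

gcd(499, 204) = 1  (499 = 2*204 + 91, 204 = 2*91 + 22, 91 = 4*22 + 3, 22 = 7*3 + 1, 3 = 3*1).
Back-substituting, 499*(-65) + 204*(159) = 1.
Scale by 27: particular solution (-1755, 4293); reduce a mod 204: (81, -198).
General solution: a = 81 + 204t, b = -198 - 499t for integer t.
-135 ≤ 81 + 204t ≤ 803 gives t ∈ [-1, 3], which is 5 values.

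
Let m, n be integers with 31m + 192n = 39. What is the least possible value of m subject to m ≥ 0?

gcd(192, 31):
  192 = 6*31 + 6
  31 = 5*6 + 1
  6 = 6*1
so gcd(192, 31) = 1.
1 divides 39, so solutions exist.
Back-substitute for Bézout coefficients:
  1 = 31 - 5*6
  ... = 31*(31) + 192*(-5)
Scale by 39/1 = 39: (m₀, n₀) = (1209, -195).
General solution: m = 1209 + 192t, n = -195 - 31t for integer t.
m ≥ 0: smallest is 1209 mod 192 = 57 (at t = -6), with n = -9.

57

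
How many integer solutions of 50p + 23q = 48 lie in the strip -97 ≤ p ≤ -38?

2

gcd(50, 23) = 1.
By Bézout, 50*(6) + 23*(-13) = 1.
Particular solution: (12, -24).
General solution: p = 12 + 23t, q = -24 - 50t for integer t.
-97 ≤ 12 + 23t ≤ -38 gives t ∈ [-4, -3], which is 2 values.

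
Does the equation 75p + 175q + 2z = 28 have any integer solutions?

yes

gcd(175, 75) = 25  (175 = 2·75 + 25, 75 = 3·25).
gcd(25, 2) = 1.
1 divides 28, so integer solutions exist.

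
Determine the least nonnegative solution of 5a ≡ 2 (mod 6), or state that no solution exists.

gcd(6, 5) = 1  (6 = 1·5 + 1, 5 = 5·1).
1 divides 2, so solutions exist.
Back-substituting, 5·(-1) + 6·(1) = 1.
So 5·(-1) ≡ 1 (mod 6); multiply by 2: a ≡ -2 (mod 6).
Smallest nonnegative: a = -2 mod 6 = 4.

4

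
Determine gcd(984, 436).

4

gcd(984, 436):
  984 = 2·436 + 112
  436 = 3·112 + 100
  112 = 1·100 + 12
  100 = 8·12 + 4
  12 = 3·4
so gcd(984, 436) = 4.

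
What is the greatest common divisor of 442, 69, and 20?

1

gcd(442, 69) = 1  (442 = 6*69 + 28, 69 = 2*28 + 13, 28 = 2*13 + 2, 13 = 6*2 + 1, 2 = 2*1).
gcd(1, 20) = 1.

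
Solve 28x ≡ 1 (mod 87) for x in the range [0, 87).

28

gcd(87, 28) = 1  (87 = 3*28 + 3, 28 = 9*3 + 1, 3 = 3*1).
Back-substituting, 28*(28) + 87*(-9) = 1.
So 28*28 ≡ 1 (mod 87), and 28 mod 87 = 28.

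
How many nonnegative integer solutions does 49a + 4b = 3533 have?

18

gcd(49, 4) = 1  (49 = 12*4 + 1, 4 = 4*1).
Back-substituting, 49*(1) + 4*(-12) = 1.
Scale by 3533: one solution is (3533, -42396). Reduce a mod 4: (1, 871).
General: a = 1 + 4t, b = 871 - 49t.
a ≥ 0 ⇒ t ≥ 0; b ≥ 0 ⇒ t ≤ 17. So t ∈ [0, 17]: 18 solutions.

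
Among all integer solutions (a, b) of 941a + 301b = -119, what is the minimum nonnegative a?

84

gcd(941, 301) = 1.
1 divides -119, so solutions exist.
By Bézout, 941·(103) + 301·(-322) = 1.
Scale by -119/1 = -119: (a₀, b₀) = (-12257, 38318).
General solution: a = -12257 + 301t, b = 38318 - 941t for integer t.
a ≥ 0: smallest is -12257 mod 301 = 84 (at t = 41), with b = -263.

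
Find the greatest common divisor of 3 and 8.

1

gcd(8, 3) = 1  (8 = 2×3 + 2, 3 = 1×2 + 1, 2 = 2×1).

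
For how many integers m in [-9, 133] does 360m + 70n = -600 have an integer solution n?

20

gcd(360, 70) = 10  (360 = 5×70 + 10, 70 = 7×10).
Back-substituting, 360×(1) + 70×(-5) = 10.
Scale by -60: particular solution (-60, 300); reduce m mod 7: (3, -24).
General solution: m = 3 + 7t, n = -24 - 36t for integer t.
-9 ≤ 3 + 7t ≤ 133 gives t ∈ [-1, 18], which is 20 values.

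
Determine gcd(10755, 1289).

1

gcd(10755, 1289):
  10755 = 8·1289 + 443
  1289 = 2·443 + 403
  443 = 1·403 + 40
  403 = 10·40 + 3
  40 = 13·3 + 1
  3 = 3·1
so gcd(10755, 1289) = 1.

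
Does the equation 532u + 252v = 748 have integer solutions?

no

gcd(532, 252) = 28  (532 = 2*252 + 28, 252 = 9*28).
28 does not divide 748 (remainder 20), so no integer solutions.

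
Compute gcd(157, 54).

gcd(157, 54) = 1  (157 = 2×54 + 49, 54 = 1×49 + 5, 49 = 9×5 + 4, 5 = 1×4 + 1, 4 = 4×1).

1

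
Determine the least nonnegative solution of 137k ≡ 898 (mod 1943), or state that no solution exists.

gcd(1943, 137):
  1943 = 14·137 + 25
  137 = 5·25 + 12
  25 = 2·12 + 1
  12 = 12·1
so gcd(1943, 137) = 1.
1 divides 898, so solutions exist.
Back-substitute for Bézout coefficients:
  1 = 25 - 2·12
  ... = 137·(-156) + 1943·(11)
So 137·(-156) ≡ 1 (mod 1943); multiply by 898: k ≡ -140088 (mod 1943).
Smallest nonnegative: k = -140088 mod 1943 = 1751.

1751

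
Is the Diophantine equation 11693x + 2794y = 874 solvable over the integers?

no

gcd(11693, 2794):
  11693 = 4×2794 + 517
  2794 = 5×517 + 209
  517 = 2×209 + 99
  209 = 2×99 + 11
  99 = 9×11
so gcd(11693, 2794) = 11.
11 does not divide 874 (remainder 5), so no integer solutions.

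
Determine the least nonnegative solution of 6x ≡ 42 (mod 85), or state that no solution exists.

gcd(85, 6) = 1  (85 = 14·6 + 1, 6 = 6·1).
1 divides 42, so solutions exist.
Back-substituting, 6·(-14) + 85·(1) = 1.
So 6·(-14) ≡ 1 (mod 85); multiply by 42: x ≡ -588 (mod 85).
Smallest nonnegative: x = -588 mod 85 = 7.

7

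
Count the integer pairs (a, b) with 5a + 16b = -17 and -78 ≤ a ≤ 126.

13

gcd(16, 5):
  16 = 3·5 + 1
  5 = 5·1
so gcd(16, 5) = 1.
Back-substitute for Bézout coefficients:
  1 = 16 - 3·5
  ... = 5·(-3) + 16·(1)
Scale by -17: particular solution (51, -17); reduce a mod 16: (3, -2).
General solution: a = 3 + 16t, b = -2 - 5t for integer t.
-78 ≤ 3 + 16t ≤ 126 gives t ∈ [-5, 7], which is 13 values.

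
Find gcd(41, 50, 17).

gcd(50, 41):
  50 = 1*41 + 9
  41 = 4*9 + 5
  9 = 1*5 + 4
  5 = 1*4 + 1
  4 = 4*1
so gcd(50, 41) = 1.
gcd(1, 17) = 1.

1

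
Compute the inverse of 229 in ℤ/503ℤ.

380

gcd(503, 229) = 1  (503 = 2*229 + 45, 229 = 5*45 + 4, 45 = 11*4 + 1, 4 = 4*1).
Back-substituting, 229*(-123) + 503*(56) = 1.
So 229*-123 ≡ 1 (mod 503), and -123 mod 503 = 380.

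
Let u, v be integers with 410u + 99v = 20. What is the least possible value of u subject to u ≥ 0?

58

gcd(410, 99) = 1.
1 divides 20, so solutions exist.
By Bézout, 410·(-7) + 99·(29) = 1.
Scale by 20/1 = 20: (u₀, v₀) = (-140, 580).
General solution: u = -140 + 99t, v = 580 - 410t for integer t.
u ≥ 0: smallest is -140 mod 99 = 58 (at t = 2), with v = -240.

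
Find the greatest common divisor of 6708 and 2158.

26

gcd(6708, 2158):
  6708 = 3·2158 + 234
  2158 = 9·234 + 52
  234 = 4·52 + 26
  52 = 2·26
so gcd(6708, 2158) = 26.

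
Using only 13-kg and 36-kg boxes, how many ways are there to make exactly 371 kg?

1

Need nonnegative integers with 13j + 36k = 371.
gcd(13, 36) = 1, and 13·(-11) + 36·(4) = 1.
So (j₀, k₀) = (-4081, 1484); general j = -4081 + 36t, k = 1484 - 13t.
j ≥ 0 ⇒ t ≥ 114; k ≥ 0 ⇒ t ≤ 114. That's 1 value of t.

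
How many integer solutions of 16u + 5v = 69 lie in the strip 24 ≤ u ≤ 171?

30

gcd(16, 5) = 1  (16 = 3*5 + 1, 5 = 5*1).
Back-substituting, 16*(1) + 5*(-3) = 1.
Scale by 69: particular solution (69, -207); reduce u mod 5: (4, 1).
General solution: u = 4 + 5t, v = 1 - 16t for integer t.
24 ≤ 4 + 5t ≤ 171 gives t ∈ [4, 33], which is 30 values.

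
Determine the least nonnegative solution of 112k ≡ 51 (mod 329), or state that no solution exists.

no solution

gcd(329, 112):
  329 = 2*112 + 105
  112 = 1*105 + 7
  105 = 15*7
so gcd(329, 112) = 7.
7 does not divide 51, so the congruence has no solution.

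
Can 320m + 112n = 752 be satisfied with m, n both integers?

yes

gcd(320, 112) = 16.
16 divides 752, so integer solutions exist.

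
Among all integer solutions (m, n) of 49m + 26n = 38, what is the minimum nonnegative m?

22

gcd(49, 26) = 1  (49 = 1×26 + 23, 26 = 1×23 + 3, 23 = 7×3 + 2, 3 = 1×2 + 1, 2 = 2×1).
1 divides 38, so solutions exist.
Back-substituting, 49×(-9) + 26×(17) = 1.
Scale by 38/1 = 38: (m₀, n₀) = (-342, 646).
General solution: m = -342 + 26t, n = 646 - 49t for integer t.
m ≥ 0: smallest is -342 mod 26 = 22 (at t = 14), with n = -40.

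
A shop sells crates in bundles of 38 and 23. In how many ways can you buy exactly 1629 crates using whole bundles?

2

Need nonnegative integers with 38j + 23k = 1629.
gcd(38, 23) = 1, and 38·(-3) + 23·(5) = 1.
So (j₀, k₀) = (-4887, 8145); general j = -4887 + 23t, k = 8145 - 38t.
j ≥ 0 ⇒ t ≥ 213; k ≥ 0 ⇒ t ≤ 214. That's 2 values of t.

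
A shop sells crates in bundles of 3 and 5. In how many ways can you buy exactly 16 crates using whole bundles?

1

Need nonnegative integers with 3j + 5k = 16.
gcd(3, 5) = 1, and 3·(2) + 5·(-1) = 1.
So (j₀, k₀) = (32, -16); general j = 32 + 5t, k = -16 - 3t.
j ≥ 0 ⇒ t ≥ -6; k ≥ 0 ⇒ t ≤ -6. That's 1 value of t.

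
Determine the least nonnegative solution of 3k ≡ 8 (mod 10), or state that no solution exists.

gcd(10, 3) = 1.
1 divides 8, so solutions exist.
By Bézout, 3×(-3) + 10×(1) = 1.
So 3×(-3) ≡ 1 (mod 10); multiply by 8: k ≡ -24 (mod 10).
Smallest nonnegative: k = -24 mod 10 = 6.

6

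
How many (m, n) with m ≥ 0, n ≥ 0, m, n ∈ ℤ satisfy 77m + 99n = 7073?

gcd(99, 77) = 11.
By Bézout, 77*(4) + 99*(-3) = 11.
One solution: (7, 66).
General: m = 7 + 9t, n = 66 - 7t.
m ≥ 0 ⇒ t ≥ 0; n ≥ 0 ⇒ t ≤ 9. So t ∈ [0, 9]: 10 solutions.

10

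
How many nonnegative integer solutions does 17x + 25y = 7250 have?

gcd(25, 17) = 1  (25 = 1*17 + 8, 17 = 2*8 + 1, 8 = 8*1).
Back-substituting, 17*(3) + 25*(-2) = 1.
Scale by 7250: one solution is (21750, -14500). Reduce x mod 25: (0, 290).
General: x = 0 + 25t, y = 290 - 17t.
x ≥ 0 ⇒ t ≥ 0; y ≥ 0 ⇒ t ≤ 17. So t ∈ [0, 17]: 18 solutions.

18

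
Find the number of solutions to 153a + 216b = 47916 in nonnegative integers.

13

gcd(216, 153):
  216 = 1*153 + 63
  153 = 2*63 + 27
  63 = 2*27 + 9
  27 = 3*9
so gcd(216, 153) = 9.
Back-substitute for Bézout coefficients:
  9 = 63 - 2*27
  ... = 153*(-7) + 216*(5)
Scale by 5324: one solution is (-37268, 26620). Reduce a mod 24: (4, 219).
General: a = 4 + 24t, b = 219 - 17t.
a ≥ 0 ⇒ t ≥ 0; b ≥ 0 ⇒ t ≤ 12. So t ∈ [0, 12]: 13 solutions.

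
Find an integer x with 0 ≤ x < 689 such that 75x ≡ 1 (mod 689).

gcd(689, 75):
  689 = 9*75 + 14
  75 = 5*14 + 5
  14 = 2*5 + 4
  5 = 1*4 + 1
  4 = 4*1
so gcd(689, 75) = 1.
Back-substitute for Bézout coefficients:
  1 = 5 - 1*4
  ... = 75*(147) + 689*(-16)
So 75*147 ≡ 1 (mod 689), and 147 mod 689 = 147.

147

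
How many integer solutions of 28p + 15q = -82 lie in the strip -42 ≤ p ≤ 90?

9

gcd(28, 15) = 1.
By Bézout, 28·(7) + 15·(-13) = 1.
Particular solution: (11, -26).
General solution: p = 11 + 15t, q = -26 - 28t for integer t.
-42 ≤ 11 + 15t ≤ 90 gives t ∈ [-3, 5], which is 9 values.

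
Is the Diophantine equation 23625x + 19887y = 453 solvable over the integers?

gcd(23625, 19887):
  23625 = 1×19887 + 3738
  19887 = 5×3738 + 1197
  3738 = 3×1197 + 147
  1197 = 8×147 + 21
  147 = 7×21
so gcd(23625, 19887) = 21.
21 does not divide 453 (remainder 12), so no integer solutions.

no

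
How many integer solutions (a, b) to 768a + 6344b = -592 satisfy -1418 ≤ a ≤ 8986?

gcd(6344, 768) = 8  (6344 = 8×768 + 200, 768 = 3×200 + 168, 200 = 1×168 + 32, 168 = 5×32 + 8, 32 = 4×8).
Back-substituting, 768×(190) + 6344×(-23) = 8.
Scale by -74: particular solution (-14060, 1702); reduce a mod 793: (214, -26).
General solution: a = 214 + 793t, b = -26 - 96t for integer t.
-1418 ≤ 214 + 793t ≤ 8986 gives t ∈ [-2, 11], which is 14 values.

14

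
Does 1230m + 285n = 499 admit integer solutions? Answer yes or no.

no

gcd(1230, 285) = 15  (1230 = 4·285 + 90, 285 = 3·90 + 15, 90 = 6·15).
15 does not divide 499 (remainder 4), so no integer solutions.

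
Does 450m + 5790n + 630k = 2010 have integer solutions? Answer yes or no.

gcd(5790, 450):
  5790 = 12*450 + 390
  450 = 1*390 + 60
  390 = 6*60 + 30
  60 = 2*30
so gcd(5790, 450) = 30.
gcd(30, 630) = 30.
30 divides 2010, so integer solutions exist.

yes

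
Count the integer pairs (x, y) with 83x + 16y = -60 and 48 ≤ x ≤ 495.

28

gcd(83, 16) = 1.
By Bézout, 83×(-5) + 16×(26) = 1.
Particular solution: (12, -66).
General solution: x = 12 + 16t, y = -66 - 83t for integer t.
48 ≤ 12 + 16t ≤ 495 gives t ∈ [3, 30], which is 28 values.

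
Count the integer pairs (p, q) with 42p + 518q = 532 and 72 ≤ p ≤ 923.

gcd(518, 42):
  518 = 12·42 + 14
  42 = 3·14
so gcd(518, 42) = 14.
Back-substitute for Bézout coefficients:
  14 = 518 - 12·42
  ... = 42·(-12) + 518·(1)
Scale by 38: particular solution (-456, 38); reduce p mod 37: (25, -1).
General solution: p = 25 + 37t, q = -1 - 3t for integer t.
72 ≤ 25 + 37t ≤ 923 gives t ∈ [2, 24], which is 23 values.

23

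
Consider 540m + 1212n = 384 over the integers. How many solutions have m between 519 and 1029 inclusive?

gcd(1212, 540) = 12  (1212 = 2·540 + 132, 540 = 4·132 + 12, 132 = 11·12).
Back-substituting, 540·(9) + 1212·(-4) = 12.
Scale by 32: particular solution (288, -128); reduce m mod 101: (86, -38).
General solution: m = 86 + 101t, n = -38 - 45t for integer t.
519 ≤ 86 + 101t ≤ 1029 gives t ∈ [5, 9], which is 5 values.

5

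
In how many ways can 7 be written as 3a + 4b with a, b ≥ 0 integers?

gcd(4, 3):
  4 = 1·3 + 1
  3 = 3·1
so gcd(4, 3) = 1.
Back-substitute for Bézout coefficients:
  1 = 4 - 1·3
  ... = 3·(-1) + 4·(1)
Scale by 7: one solution is (-7, 7). Reduce a mod 4: (1, 1).
General: a = 1 + 4t, b = 1 - 3t.
a ≥ 0 ⇒ t ≥ 0; b ≥ 0 ⇒ t ≤ 0. So t ∈ [0, 0]: 1 solution.

1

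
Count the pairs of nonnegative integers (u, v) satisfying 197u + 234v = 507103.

11

gcd(234, 197) = 1  (234 = 1*197 + 37, 197 = 5*37 + 12, 37 = 3*12 + 1, 12 = 12*1).
Back-substituting, 197*(-19) + 234*(16) = 1.
Scale by 507103: one solution is (-9634957, 8113648). Reduce u mod 234: (227, 1976).
General: u = 227 + 234t, v = 1976 - 197t.
u ≥ 0 ⇒ t ≥ 0; v ≥ 0 ⇒ t ≤ 10. So t ∈ [0, 10]: 11 solutions.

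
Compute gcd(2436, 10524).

12

gcd(10524, 2436) = 12  (10524 = 4·2436 + 780, 2436 = 3·780 + 96, 780 = 8·96 + 12, 96 = 8·12).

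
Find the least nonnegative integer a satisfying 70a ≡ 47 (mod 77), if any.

no solution

gcd(77, 70):
  77 = 1·70 + 7
  70 = 10·7
so gcd(77, 70) = 7.
7 does not divide 47, so the congruence has no solution.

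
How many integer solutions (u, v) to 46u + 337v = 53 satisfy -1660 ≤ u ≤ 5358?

21

gcd(337, 46):
  337 = 7×46 + 15
  46 = 3×15 + 1
  15 = 15×1
so gcd(337, 46) = 1.
Back-substitute for Bézout coefficients:
  1 = 46 - 3×15
  ... = 46×(22) + 337×(-3)
Scale by 53: particular solution (1166, -159); reduce u mod 337: (155, -21).
General solution: u = 155 + 337t, v = -21 - 46t for integer t.
-1660 ≤ 155 + 337t ≤ 5358 gives t ∈ [-5, 15], which is 21 values.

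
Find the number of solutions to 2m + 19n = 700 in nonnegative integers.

19

gcd(19, 2):
  19 = 9×2 + 1
  2 = 2×1
so gcd(19, 2) = 1.
Back-substitute for Bézout coefficients:
  1 = 19 - 9×2
  ... = 2×(-9) + 19×(1)
Scale by 700: one solution is (-6300, 700). Reduce m mod 19: (8, 36).
General: m = 8 + 19t, n = 36 - 2t.
m ≥ 0 ⇒ t ≥ 0; n ≥ 0 ⇒ t ≤ 18. So t ∈ [0, 18]: 19 solutions.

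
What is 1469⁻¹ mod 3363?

gcd(3363, 1469) = 1.
By Bézout, 1469*(-364) + 3363*(159) = 1.
So 1469*-364 ≡ 1 (mod 3363), and -364 mod 3363 = 2999.

2999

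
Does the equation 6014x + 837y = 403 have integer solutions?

gcd(6014, 837):
  6014 = 7*837 + 155
  837 = 5*155 + 62
  155 = 2*62 + 31
  62 = 2*31
so gcd(6014, 837) = 31.
31 divides 403, so integer solutions exist.

yes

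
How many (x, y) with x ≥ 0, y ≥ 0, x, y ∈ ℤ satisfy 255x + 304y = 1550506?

gcd(304, 255) = 1.
By Bézout, 255·(31) + 304·(-26) = 1.
One solution: (246, 4894).
General: x = 246 + 304t, y = 4894 - 255t.
x ≥ 0 ⇒ t ≥ 0; y ≥ 0 ⇒ t ≤ 19. So t ∈ [0, 19]: 20 solutions.

20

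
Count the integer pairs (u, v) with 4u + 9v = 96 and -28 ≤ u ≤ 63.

gcd(9, 4):
  9 = 2*4 + 1
  4 = 4*1
so gcd(9, 4) = 1.
Back-substitute for Bézout coefficients:
  1 = 9 - 2*4
  ... = 4*(-2) + 9*(1)
Scale by 96: particular solution (-192, 96); reduce u mod 9: (6, 8).
General solution: u = 6 + 9t, v = 8 - 4t for integer t.
-28 ≤ 6 + 9t ≤ 63 gives t ∈ [-3, 6], which is 10 values.

10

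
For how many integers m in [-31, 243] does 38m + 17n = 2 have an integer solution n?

16

gcd(38, 17) = 1  (38 = 2×17 + 4, 17 = 4×4 + 1, 4 = 4×1).
Back-substituting, 38×(-4) + 17×(9) = 1.
Scale by 2: particular solution (-8, 18); reduce m mod 17: (9, -20).
General solution: m = 9 + 17t, n = -20 - 38t for integer t.
-31 ≤ 9 + 17t ≤ 243 gives t ∈ [-2, 13], which is 16 values.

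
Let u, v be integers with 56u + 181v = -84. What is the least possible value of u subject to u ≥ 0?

gcd(181, 56):
  181 = 3*56 + 13
  56 = 4*13 + 4
  13 = 3*4 + 1
  4 = 4*1
so gcd(181, 56) = 1.
1 divides -84, so solutions exist.
Back-substitute for Bézout coefficients:
  1 = 13 - 3*4
  ... = 56*(-42) + 181*(13)
Scale by -84/1 = -84: (u₀, v₀) = (3528, -1092).
General solution: u = 3528 + 181t, v = -1092 - 56t for integer t.
u ≥ 0: smallest is 3528 mod 181 = 89 (at t = -19), with v = -28.

89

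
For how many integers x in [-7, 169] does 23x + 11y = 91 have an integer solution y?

gcd(23, 11) = 1.
By Bézout, 23·(1) + 11·(-2) = 1.
Particular solution: (3, 2).
General solution: x = 3 + 11t, y = 2 - 23t for integer t.
-7 ≤ 3 + 11t ≤ 169 gives t ∈ [0, 15], which is 16 values.

16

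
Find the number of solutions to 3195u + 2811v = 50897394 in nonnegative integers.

gcd(3195, 2811):
  3195 = 1*2811 + 384
  2811 = 7*384 + 123
  384 = 3*123 + 15
  123 = 8*15 + 3
  15 = 5*3
so gcd(3195, 2811) = 3.
Back-substitute for Bézout coefficients:
  3 = 123 - 8*15
  ... = 3195*(-183) + 2811*(208)
Scale by 16965798: one solution is (-3104741034, 3528885984). Reduce u mod 937: (33, 18069).
General: u = 33 + 937t, v = 18069 - 1065t.
u ≥ 0 ⇒ t ≥ 0; v ≥ 0 ⇒ t ≤ 16. So t ∈ [0, 16]: 17 solutions.

17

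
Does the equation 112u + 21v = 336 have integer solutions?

gcd(112, 21):
  112 = 5·21 + 7
  21 = 3·7
so gcd(112, 21) = 7.
7 divides 336, so integer solutions exist.

yes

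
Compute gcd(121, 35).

gcd(121, 35) = 1  (121 = 3·35 + 16, 35 = 2·16 + 3, 16 = 5·3 + 1, 3 = 3·1).

1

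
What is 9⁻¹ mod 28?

gcd(28, 9) = 1  (28 = 3×9 + 1, 9 = 9×1).
Back-substituting, 9×(-3) + 28×(1) = 1.
So 9×-3 ≡ 1 (mod 28), and -3 mod 28 = 25.

25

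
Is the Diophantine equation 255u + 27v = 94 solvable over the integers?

no

gcd(255, 27):
  255 = 9×27 + 12
  27 = 2×12 + 3
  12 = 4×3
so gcd(255, 27) = 3.
3 does not divide 94 (remainder 1), so no integer solutions.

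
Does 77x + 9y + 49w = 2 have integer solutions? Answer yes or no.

gcd(77, 9) = 1  (77 = 8·9 + 5, 9 = 1·5 + 4, 5 = 1·4 + 1, 4 = 4·1).
gcd(1, 49) = 1.
1 divides 2, so integer solutions exist.

yes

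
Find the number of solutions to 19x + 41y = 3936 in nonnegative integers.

6

gcd(41, 19):
  41 = 2×19 + 3
  19 = 6×3 + 1
  3 = 3×1
so gcd(41, 19) = 1.
Back-substitute for Bézout coefficients:
  1 = 19 - 6×3
  ... = 19×(13) + 41×(-6)
Scale by 3936: one solution is (51168, -23616). Reduce x mod 41: (0, 96).
General: x = 0 + 41t, y = 96 - 19t.
x ≥ 0 ⇒ t ≥ 0; y ≥ 0 ⇒ t ≤ 5. So t ∈ [0, 5]: 6 solutions.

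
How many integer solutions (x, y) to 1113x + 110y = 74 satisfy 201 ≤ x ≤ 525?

3

gcd(1113, 110) = 1  (1113 = 10×110 + 13, 110 = 8×13 + 6, 13 = 2×6 + 1, 6 = 6×1).
Back-substituting, 1113×(17) + 110×(-172) = 1.
Scale by 74: particular solution (1258, -12728); reduce x mod 110: (48, -485).
General solution: x = 48 + 110t, y = -485 - 1113t for integer t.
201 ≤ 48 + 110t ≤ 525 gives t ∈ [2, 4], which is 3 values.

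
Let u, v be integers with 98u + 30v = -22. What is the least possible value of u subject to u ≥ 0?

1

gcd(98, 30):
  98 = 3*30 + 8
  30 = 3*8 + 6
  8 = 1*6 + 2
  6 = 3*2
so gcd(98, 30) = 2.
2 divides -22, so solutions exist.
Back-substitute for Bézout coefficients:
  2 = 8 - 1*6
  ... = 98*(4) + 30*(-13)
Scale by -22/2 = -11: (u₀, v₀) = (-44, 143).
General solution: u = -44 + 15t, v = 143 - 49t for integer t.
u ≥ 0: smallest is -44 mod 15 = 1 (at t = 3), with v = -4.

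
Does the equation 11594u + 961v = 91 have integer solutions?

gcd(11594, 961) = 31  (11594 = 12·961 + 62, 961 = 15·62 + 31, 62 = 2·31).
31 does not divide 91 (remainder 29), so no integer solutions.

no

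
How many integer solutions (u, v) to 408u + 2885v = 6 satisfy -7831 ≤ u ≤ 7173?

gcd(2885, 408) = 1.
By Bézout, 408*(-1393) + 2885*(197) = 1.
Particular solution: (297, -42).
General solution: u = 297 + 2885t, v = -42 - 408t for integer t.
-7831 ≤ 297 + 2885t ≤ 7173 gives t ∈ [-2, 2], which is 5 values.

5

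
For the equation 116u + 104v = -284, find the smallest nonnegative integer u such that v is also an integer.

gcd(116, 104):
  116 = 1·104 + 12
  104 = 8·12 + 8
  12 = 1·8 + 4
  8 = 2·4
so gcd(116, 104) = 4.
4 divides -284, so solutions exist.
Back-substitute for Bézout coefficients:
  4 = 12 - 1·8
  ... = 116·(9) + 104·(-10)
Scale by -284/4 = -71: (u₀, v₀) = (-639, 710).
General solution: u = -639 + 26t, v = 710 - 29t for integer t.
u ≥ 0: smallest is -639 mod 26 = 11 (at t = 25), with v = -15.

11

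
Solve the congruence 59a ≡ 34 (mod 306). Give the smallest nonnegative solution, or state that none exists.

gcd(306, 59) = 1  (306 = 5·59 + 11, 59 = 5·11 + 4, 11 = 2·4 + 3, 4 = 1·3 + 1, 3 = 3·1).
1 divides 34, so solutions exist.
Back-substituting, 59·(83) + 306·(-16) = 1.
So 59·(83) ≡ 1 (mod 306); multiply by 34: a ≡ 2822 (mod 306).
Smallest nonnegative: a = 2822 mod 306 = 68.

68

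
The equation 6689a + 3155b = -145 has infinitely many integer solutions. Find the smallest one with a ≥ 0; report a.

gcd(6689, 3155):
  6689 = 2×3155 + 379
  3155 = 8×379 + 123
  379 = 3×123 + 10
  123 = 12×10 + 3
  10 = 3×3 + 1
  3 = 3×1
so gcd(6689, 3155) = 1.
1 divides -145, so solutions exist.
Back-substitute for Bézout coefficients:
  1 = 10 - 3×3
  ... = 6689×(949) + 3155×(-2012)
Scale by -145/1 = -145: (a₀, b₀) = (-137605, 291740).
General solution: a = -137605 + 3155t, b = 291740 - 6689t for integer t.
a ≥ 0: smallest is -137605 mod 3155 = 1215 (at t = 44), with b = -2576.

1215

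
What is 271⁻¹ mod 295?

86

gcd(295, 271) = 1.
By Bézout, 271·(86) + 295·(-79) = 1.
So 271·86 ≡ 1 (mod 295), and 86 mod 295 = 86.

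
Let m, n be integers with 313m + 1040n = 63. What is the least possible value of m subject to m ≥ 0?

791

gcd(1040, 313) = 1.
1 divides 63, so solutions exist.
By Bézout, 313·(-103) + 1040·(31) = 1.
Scale by 63/1 = 63: (m₀, n₀) = (-6489, 1953).
General solution: m = -6489 + 1040t, n = 1953 - 313t for integer t.
m ≥ 0: smallest is -6489 mod 1040 = 791 (at t = 7), with n = -238.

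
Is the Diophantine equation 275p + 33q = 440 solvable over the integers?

yes

gcd(275, 33) = 11  (275 = 8×33 + 11, 33 = 3×11).
11 divides 440, so integer solutions exist.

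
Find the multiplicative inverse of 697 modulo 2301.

gcd(2301, 697) = 1.
By Bézout, 697*(-515) + 2301*(156) = 1.
So 697*-515 ≡ 1 (mod 2301), and -515 mod 2301 = 1786.

1786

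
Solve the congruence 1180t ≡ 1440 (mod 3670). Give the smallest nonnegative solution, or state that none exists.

gcd(3670, 1180) = 10  (3670 = 3×1180 + 130, 1180 = 9×130 + 10, 130 = 13×10).
10 divides 1440, so solutions exist.
Back-substituting, 1180×(28) + 3670×(-9) = 10.
So 1180×(28) ≡ 10 (mod 3670); multiply by 144: t ≡ 4032 (mod 367).
Smallest nonnegative: t = 4032 mod 367 = 362.

362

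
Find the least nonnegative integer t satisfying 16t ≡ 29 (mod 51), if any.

5

gcd(51, 16):
  51 = 3×16 + 3
  16 = 5×3 + 1
  3 = 3×1
so gcd(51, 16) = 1.
1 divides 29, so solutions exist.
Back-substitute for Bézout coefficients:
  1 = 16 - 5×3
  ... = 16×(16) + 51×(-5)
So 16×(16) ≡ 1 (mod 51); multiply by 29: t ≡ 464 (mod 51).
Smallest nonnegative: t = 464 mod 51 = 5.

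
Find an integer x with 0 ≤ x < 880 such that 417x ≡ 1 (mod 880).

gcd(880, 417) = 1  (880 = 2·417 + 46, 417 = 9·46 + 3, 46 = 15·3 + 1, 3 = 3·1).
Back-substituting, 417·(-287) + 880·(136) = 1.
So 417·-287 ≡ 1 (mod 880), and -287 mod 880 = 593.

593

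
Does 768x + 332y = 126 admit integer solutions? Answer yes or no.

no

gcd(768, 332) = 4  (768 = 2·332 + 104, 332 = 3·104 + 20, 104 = 5·20 + 4, 20 = 5·4).
4 does not divide 126 (remainder 2), so no integer solutions.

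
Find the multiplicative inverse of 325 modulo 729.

406

gcd(729, 325):
  729 = 2×325 + 79
  325 = 4×79 + 9
  79 = 8×9 + 7
  9 = 1×7 + 2
  7 = 3×2 + 1
  2 = 2×1
so gcd(729, 325) = 1.
Back-substitute for Bézout coefficients:
  1 = 7 - 3×2
  ... = 325×(-323) + 729×(144)
So 325×-323 ≡ 1 (mod 729), and -323 mod 729 = 406.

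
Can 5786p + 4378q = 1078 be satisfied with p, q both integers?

yes

gcd(5786, 4378) = 22.
22 divides 1078, so integer solutions exist.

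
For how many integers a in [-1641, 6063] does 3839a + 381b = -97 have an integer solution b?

gcd(3839, 381):
  3839 = 10*381 + 29
  381 = 13*29 + 4
  29 = 7*4 + 1
  4 = 4*1
so gcd(3839, 381) = 1.
Back-substitute for Bézout coefficients:
  1 = 29 - 7*4
  ... = 3839*(92) + 381*(-927)
Scale by -97: particular solution (-8924, 89919); reduce a mod 381: (220, -2217).
General solution: a = 220 + 381t, b = -2217 - 3839t for integer t.
-1641 ≤ 220 + 381t ≤ 6063 gives t ∈ [-4, 15], which is 20 values.

20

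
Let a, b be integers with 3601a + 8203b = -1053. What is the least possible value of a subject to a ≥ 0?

166

gcd(8203, 3601) = 13.
13 divides -1053, so solutions exist.
By Bézout, 3601·(-41) + 8203·(18) = 13.
Scale by -1053/13 = -81: (a₀, b₀) = (3321, -1458).
General solution: a = 3321 + 631t, b = -1458 - 277t for integer t.
a ≥ 0: smallest is 3321 mod 631 = 166 (at t = -5), with b = -73.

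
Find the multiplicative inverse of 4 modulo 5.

4

gcd(5, 4) = 1.
By Bézout, 4·(-1) + 5·(1) = 1.
So 4·-1 ≡ 1 (mod 5), and -1 mod 5 = 4.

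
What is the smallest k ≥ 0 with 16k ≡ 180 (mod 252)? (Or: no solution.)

gcd(252, 16) = 4  (252 = 15×16 + 12, 16 = 1×12 + 4, 12 = 3×4).
4 divides 180, so solutions exist.
Back-substituting, 16×(16) + 252×(-1) = 4.
So 16×(16) ≡ 4 (mod 252); multiply by 45: k ≡ 720 (mod 63).
Smallest nonnegative: k = 720 mod 63 = 27.

27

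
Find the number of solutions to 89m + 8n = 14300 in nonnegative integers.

20

gcd(89, 8) = 1.
By Bézout, 89*(1) + 8*(-11) = 1.
One solution: (4, 1743).
General: m = 4 + 8t, n = 1743 - 89t.
m ≥ 0 ⇒ t ≥ 0; n ≥ 0 ⇒ t ≤ 19. So t ∈ [0, 19]: 20 solutions.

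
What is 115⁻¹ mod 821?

gcd(821, 115) = 1  (821 = 7*115 + 16, 115 = 7*16 + 3, 16 = 5*3 + 1, 3 = 3*1).
Back-substituting, 115*(-257) + 821*(36) = 1.
So 115*-257 ≡ 1 (mod 821), and -257 mod 821 = 564.

564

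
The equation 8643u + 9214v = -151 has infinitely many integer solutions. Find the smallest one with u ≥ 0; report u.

gcd(9214, 8643) = 1  (9214 = 1·8643 + 571, 8643 = 15·571 + 78, 571 = 7·78 + 25, 78 = 3·25 + 3, 25 = 8·3 + 1, 3 = 3·1).
1 divides -151, so solutions exist.
Back-substituting, 8643·(-2953) + 9214·(2770) = 1.
Scale by -151/1 = -151: (u₀, v₀) = (445903, -418270).
General solution: u = 445903 + 9214t, v = -418270 - 8643t for integer t.
u ≥ 0: smallest is 445903 mod 9214 = 3631 (at t = -48), with v = -3406.

3631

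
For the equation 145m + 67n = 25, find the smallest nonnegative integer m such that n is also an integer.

51

gcd(145, 67) = 1  (145 = 2×67 + 11, 67 = 6×11 + 1, 11 = 11×1).
1 divides 25, so solutions exist.
Back-substituting, 145×(-6) + 67×(13) = 1.
Scale by 25/1 = 25: (m₀, n₀) = (-150, 325).
General solution: m = -150 + 67t, n = 325 - 145t for integer t.
m ≥ 0: smallest is -150 mod 67 = 51 (at t = 3), with n = -110.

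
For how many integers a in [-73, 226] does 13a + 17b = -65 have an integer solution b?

gcd(17, 13):
  17 = 1×13 + 4
  13 = 3×4 + 1
  4 = 4×1
so gcd(17, 13) = 1.
Back-substitute for Bézout coefficients:
  1 = 13 - 3×4
  ... = 13×(4) + 17×(-3)
Scale by -65: particular solution (-260, 195); reduce a mod 17: (12, -13).
General solution: a = 12 + 17t, b = -13 - 13t for integer t.
-73 ≤ 12 + 17t ≤ 226 gives t ∈ [-5, 12], which is 18 values.

18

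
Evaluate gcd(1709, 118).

gcd(1709, 118):
  1709 = 14×118 + 57
  118 = 2×57 + 4
  57 = 14×4 + 1
  4 = 4×1
so gcd(1709, 118) = 1.

1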